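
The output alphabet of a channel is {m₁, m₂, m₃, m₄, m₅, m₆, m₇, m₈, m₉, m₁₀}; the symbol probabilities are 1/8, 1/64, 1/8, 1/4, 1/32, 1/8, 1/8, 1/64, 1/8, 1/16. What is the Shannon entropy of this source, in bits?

2.96875 bits

Each probability is a power of 1/2, so log₂(1/p) is an integer.
H = Σ p·log₂(1/p) = 1/8·3 + 1/64·6 + 1/8·3 + 1/4·2 + 1/32·5 + 1/8·3 + 1/8·3 + 1/64·6 + 1/8·3 + 1/16·4 = 2.96875 bits.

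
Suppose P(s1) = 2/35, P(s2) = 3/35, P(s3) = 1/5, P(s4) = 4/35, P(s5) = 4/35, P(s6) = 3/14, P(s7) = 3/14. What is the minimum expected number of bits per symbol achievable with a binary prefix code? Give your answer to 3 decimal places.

2.714 bits/symbol

Repeatedly combine the two least-probable nodes; the expected code length is the sum of the merged weights.
merge 2/35 + 3/35 → 1/7
merge 4/35 + 4/35 → 8/35
merge 1/7 + 1/5 → 12/35
merge 3/14 + 3/14 → 3/7
merge 8/35 + 12/35 → 4/7
merge 3/7 + 4/7 → 1
L = 1/7 + 8/35 + 12/35 + 3/7 + 4/7 + 1 = 19/7 ≈ 2.714 bits/symbol.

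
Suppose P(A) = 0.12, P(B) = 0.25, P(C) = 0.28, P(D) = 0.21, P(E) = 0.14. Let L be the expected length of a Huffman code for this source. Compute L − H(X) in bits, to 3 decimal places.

0.009 bits

Entropy H = −Σ p log₂ p ≈ 2.2512 bits.
Huffman merges: 3/25+7/50→13/50; 21/100+1/4→23/50; 13/50+7/25→27/50; 23/50+27/50→1. L = 113/50 ≈ 2.2600.
L − H = 2.2600 − 2.2512 = 0.009 bits.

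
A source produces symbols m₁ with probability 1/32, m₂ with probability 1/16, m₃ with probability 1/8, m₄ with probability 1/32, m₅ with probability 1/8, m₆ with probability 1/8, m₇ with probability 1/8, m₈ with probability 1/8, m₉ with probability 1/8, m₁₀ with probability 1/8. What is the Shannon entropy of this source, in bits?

Each probability is a power of 1/2, so log₂(1/p) is an integer.
H = Σ p·log₂(1/p) = 1/32·5 + 1/16·4 + 1/8·3 + 1/32·5 + 1/8·3 + 1/8·3 + 1/8·3 + 1/8·3 + 1/8·3 + 1/8·3 = 3.1875 bits.

3.1875 bits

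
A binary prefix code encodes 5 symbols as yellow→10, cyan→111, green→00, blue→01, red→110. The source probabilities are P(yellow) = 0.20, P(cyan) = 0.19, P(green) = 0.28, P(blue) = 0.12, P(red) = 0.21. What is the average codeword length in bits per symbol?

2.4 bits/symbol

L̄ = Σ pᵢ·ℓᵢ = 0.20·2 + 0.19·3 + 0.28·2 + 0.12·2 + 0.21·3 = 2.4 bits/symbol.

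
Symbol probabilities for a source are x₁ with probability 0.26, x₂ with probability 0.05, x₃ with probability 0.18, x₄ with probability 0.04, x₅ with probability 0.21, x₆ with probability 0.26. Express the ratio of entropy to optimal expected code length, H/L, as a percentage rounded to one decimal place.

98.8%

Entropy H = −Σ p log₂ p ≈ 2.3306 bits.
Huffman merges: 1/25+1/20→9/100; 9/100+9/50→27/100; 21/100+13/50→47/100; 13/50+27/100→53/100; 47/100+53/100→1. L = 59/25 ≈ 2.3600.
Efficiency = H/L = 2.3306/2.3600 = 98.8%.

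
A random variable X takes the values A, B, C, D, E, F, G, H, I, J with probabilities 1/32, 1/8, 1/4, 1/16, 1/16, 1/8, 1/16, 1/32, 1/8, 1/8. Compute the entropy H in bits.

Each probability is a power of 1/2, so log₂(1/p) is an integer.
H = Σ p·log₂(1/p) = 1/32·5 + 1/8·3 + 1/4·2 + 1/16·4 + 1/16·4 + 1/8·3 + 1/16·4 + 1/32·5 + 1/8·3 + 1/8·3 = 3.0625 bits.

3.0625 bits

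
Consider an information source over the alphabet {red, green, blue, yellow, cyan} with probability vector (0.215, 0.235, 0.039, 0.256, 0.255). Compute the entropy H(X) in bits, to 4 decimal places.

2.1563 bits

H = −Σ pᵢ log₂ pᵢ.
−0.215·log₂(0.215) = 0.4768
−0.235·log₂(0.235) = 0.4910
−0.039·log₂(0.039) = 0.1825
−0.256·log₂(0.256) = 0.5032
−0.255·log₂(0.255) = 0.5027
Sum ≈ 2.1563 → 2.1563 bits.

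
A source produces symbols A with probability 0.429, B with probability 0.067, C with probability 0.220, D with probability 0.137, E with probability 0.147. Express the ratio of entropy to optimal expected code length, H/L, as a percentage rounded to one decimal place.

Entropy H = −Σ p log₂ p ≈ 2.0651 bits.
Huffman merges: 67/1000+137/1000→51/250; 147/1000+51/250→351/1000; 11/50+351/1000→571/1000; 429/1000+571/1000→1. L = 1063/500 ≈ 2.1260.
Efficiency = H/L = 2.0651/2.1260 = 97.1%.

97.1%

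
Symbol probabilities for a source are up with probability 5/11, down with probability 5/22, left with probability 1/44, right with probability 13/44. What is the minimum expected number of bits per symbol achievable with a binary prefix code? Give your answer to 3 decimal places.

1.795 bits/symbol

Repeatedly combine the two least-probable nodes; the expected code length is the sum of the merged weights.
merge 1/44 + 5/22 → 1/4
merge 1/4 + 13/44 → 6/11
merge 5/11 + 6/11 → 1
L = 1/4 + 6/11 + 1 = 79/44 ≈ 1.795 bits/symbol.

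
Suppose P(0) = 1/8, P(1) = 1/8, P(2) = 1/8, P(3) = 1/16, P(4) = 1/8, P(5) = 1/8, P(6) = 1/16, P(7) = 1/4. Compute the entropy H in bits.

Each probability is a power of 1/2, so log₂(1/p) is an integer.
H = Σ p·log₂(1/p) = 1/8·3 + 1/8·3 + 1/8·3 + 1/16·4 + 1/8·3 + 1/8·3 + 1/16·4 + 1/4·2 = 2.875 bits.

2.875 bits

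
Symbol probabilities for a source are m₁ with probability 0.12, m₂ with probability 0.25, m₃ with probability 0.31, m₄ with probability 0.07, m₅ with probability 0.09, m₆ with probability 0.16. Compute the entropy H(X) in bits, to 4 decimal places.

2.3951 bits

H = −Σ pᵢ log₂ pᵢ.
−0.12·log₂(0.12) = 0.3671
−0.25·log₂(0.25) = 0.5000
−0.31·log₂(0.31) = 0.5238
−0.07·log₂(0.07) = 0.2686
−0.09·log₂(0.09) = 0.3127
−0.16·log₂(0.16) = 0.4230
Sum ≈ 2.3951 → 2.3951 bits.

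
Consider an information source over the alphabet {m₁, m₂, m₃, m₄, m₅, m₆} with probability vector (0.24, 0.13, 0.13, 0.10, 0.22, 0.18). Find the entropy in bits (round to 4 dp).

2.5175 bits

H = −Σ pᵢ log₂ pᵢ.
−0.24·log₂(0.24) = 0.4941
−0.13·log₂(0.13) = 0.3826
−0.13·log₂(0.13) = 0.3826
−0.10·log₂(0.10) = 0.3322
−0.22·log₂(0.22) = 0.4806
−0.18·log₂(0.18) = 0.4453
Sum ≈ 2.5175 → 2.5175 bits.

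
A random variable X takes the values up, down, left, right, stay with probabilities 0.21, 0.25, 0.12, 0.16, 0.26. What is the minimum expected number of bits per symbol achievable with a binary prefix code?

Repeatedly combine the two least-probable nodes; the expected code length is the sum of the merged weights.
merge 3/25 + 4/25 → 7/25
merge 21/100 + 1/4 → 23/50
merge 13/50 + 7/25 → 27/50
merge 23/50 + 27/50 → 1
L = 7/25 + 23/50 + 27/50 + 1 = 57/25 = 2.28 bits/symbol.

2.28 bits/symbol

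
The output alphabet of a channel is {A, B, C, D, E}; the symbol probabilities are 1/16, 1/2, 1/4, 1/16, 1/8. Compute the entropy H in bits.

Each probability is a power of 1/2, so log₂(1/p) is an integer.
H = Σ p·log₂(1/p) = 1/16·4 + 1/2·1 + 1/4·2 + 1/16·4 + 1/8·3 = 1.875 bits.

1.875 bits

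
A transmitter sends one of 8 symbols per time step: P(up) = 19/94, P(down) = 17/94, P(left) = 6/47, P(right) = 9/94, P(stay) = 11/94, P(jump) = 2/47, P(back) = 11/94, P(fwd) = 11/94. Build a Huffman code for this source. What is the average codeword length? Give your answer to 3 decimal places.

Repeatedly combine the two least-probable nodes; the expected code length is the sum of the merged weights.
merge 2/47 + 9/94 → 13/94
merge 11/94 + 11/94 → 11/47
merge 11/94 + 6/47 → 23/94
merge 13/94 + 17/94 → 15/47
merge 19/94 + 11/47 → 41/94
merge 23/94 + 15/47 → 53/94
merge 41/94 + 53/94 → 1
L = 13/94 + 11/47 + 23/94 + 15/47 + 41/94 + 53/94 + 1 = 138/47 ≈ 2.936 bits/symbol.

2.936 bits/symbol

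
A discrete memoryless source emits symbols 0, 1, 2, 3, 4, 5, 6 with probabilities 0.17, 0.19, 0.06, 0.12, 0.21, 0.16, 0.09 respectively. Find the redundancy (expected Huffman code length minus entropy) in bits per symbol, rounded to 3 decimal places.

0.041 bits

Entropy H = −Σ p log₂ p ≈ 2.7089 bits.
Huffman merges: 3/50+9/100→3/20; 3/25+3/20→27/100; 4/25+17/100→33/100; 19/100+21/100→2/5; 27/100+33/100→3/5; 2/5+3/5→1. L = 11/4 ≈ 2.7500.
L − H = 2.7500 − 2.7089 = 0.041 bits.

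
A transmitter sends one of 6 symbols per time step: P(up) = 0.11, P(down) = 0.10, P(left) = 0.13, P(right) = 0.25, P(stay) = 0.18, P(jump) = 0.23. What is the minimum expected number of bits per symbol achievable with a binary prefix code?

2.52 bits/symbol

Repeatedly combine the two least-probable nodes; the expected code length is the sum of the merged weights.
merge 1/10 + 11/100 → 21/100
merge 13/100 + 9/50 → 31/100
merge 21/100 + 23/100 → 11/25
merge 1/4 + 31/100 → 14/25
merge 11/25 + 14/25 → 1
L = 21/100 + 31/100 + 11/25 + 14/25 + 1 = 63/25 = 2.52 bits/symbol.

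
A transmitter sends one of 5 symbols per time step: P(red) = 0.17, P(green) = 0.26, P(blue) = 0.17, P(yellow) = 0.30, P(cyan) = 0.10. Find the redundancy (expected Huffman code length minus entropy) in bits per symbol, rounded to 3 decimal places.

0.042 bits

Entropy H = −Σ p log₂ p ≈ 2.2277 bits.
Huffman merges: 1/10+17/100→27/100; 17/100+13/50→43/100; 27/100+3/10→57/100; 43/100+57/100→1. L = 227/100 ≈ 2.2700.
L − H = 2.2700 − 2.2277 = 0.042 bits.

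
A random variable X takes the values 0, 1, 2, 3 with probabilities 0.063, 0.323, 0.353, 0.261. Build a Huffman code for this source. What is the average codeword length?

1.971 bits/symbol

Repeatedly combine the two least-probable nodes; the expected code length is the sum of the merged weights.
merge 63/1000 + 261/1000 → 81/250
merge 323/1000 + 81/250 → 647/1000
merge 353/1000 + 647/1000 → 1
L = 81/250 + 647/1000 + 1 = 1971/1000 = 1.971 bits/symbol.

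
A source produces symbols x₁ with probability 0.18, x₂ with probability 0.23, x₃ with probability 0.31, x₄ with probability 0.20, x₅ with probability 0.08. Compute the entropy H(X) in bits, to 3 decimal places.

2.213 bits

H = −Σ pᵢ log₂ pᵢ.
−0.18·log₂(0.18) = 0.4453
−0.23·log₂(0.23) = 0.4877
−0.31·log₂(0.31) = 0.5238
−0.20·log₂(0.20) = 0.4644
−0.08·log₂(0.08) = 0.2915
Sum ≈ 2.2127 → 2.213 bits.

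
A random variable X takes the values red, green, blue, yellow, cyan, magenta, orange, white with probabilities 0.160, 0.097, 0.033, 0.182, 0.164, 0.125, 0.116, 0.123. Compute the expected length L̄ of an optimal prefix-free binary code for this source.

2.948 bits/symbol

Repeatedly combine the two least-probable nodes; the expected code length is the sum of the merged weights.
merge 33/1000 + 97/1000 → 13/100
merge 29/250 + 123/1000 → 239/1000
merge 1/8 + 13/100 → 51/200
merge 4/25 + 41/250 → 81/250
merge 91/500 + 239/1000 → 421/1000
merge 51/200 + 81/250 → 579/1000
merge 421/1000 + 579/1000 → 1
L = 13/100 + 239/1000 + 51/200 + 81/250 + 421/1000 + 579/1000 + 1 = 737/250 = 2.948 bits/symbol.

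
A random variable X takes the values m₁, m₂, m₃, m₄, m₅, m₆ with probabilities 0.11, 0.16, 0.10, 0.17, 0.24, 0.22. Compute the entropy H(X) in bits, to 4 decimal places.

H = −Σ pᵢ log₂ pᵢ.
−0.11·log₂(0.11) = 0.3503
−0.16·log₂(0.16) = 0.4230
−0.10·log₂(0.10) = 0.3322
−0.17·log₂(0.17) = 0.4346
−0.24·log₂(0.24) = 0.4941
−0.22·log₂(0.22) = 0.4806
Sum ≈ 2.5148 → 2.5148 bits.

2.5148 bits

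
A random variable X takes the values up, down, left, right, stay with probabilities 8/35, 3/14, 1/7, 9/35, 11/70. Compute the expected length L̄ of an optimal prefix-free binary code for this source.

Repeatedly combine the two least-probable nodes; the expected code length is the sum of the merged weights.
merge 1/7 + 11/70 → 3/10
merge 3/14 + 8/35 → 31/70
merge 9/35 + 3/10 → 39/70
merge 31/70 + 39/70 → 1
L = 3/10 + 31/70 + 39/70 + 1 = 23/10 = 2.3 bits/symbol.

2.3 bits/symbol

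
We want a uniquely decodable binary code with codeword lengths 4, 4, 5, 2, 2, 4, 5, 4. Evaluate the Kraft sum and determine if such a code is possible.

With common denominator 2^5 = 32: Σ 2^(−ℓᵢ) = 2/32 + 2/32 + 1/32 + 8/32 + 8/32 + 2/32 + 1/32 + 2/32 = 26/32 = 0.8125.
Kraft's inequality requires Σ ≤ 1; here Σ = 0.8125 ≤ 1, so such a prefix code exists.

0.8125; yes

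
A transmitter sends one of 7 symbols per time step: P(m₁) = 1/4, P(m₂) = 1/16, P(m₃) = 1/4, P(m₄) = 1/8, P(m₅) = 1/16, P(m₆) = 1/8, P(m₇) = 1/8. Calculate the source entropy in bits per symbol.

Each probability is a power of 1/2, so log₂(1/p) is an integer.
H = Σ p·log₂(1/p) = 1/4·2 + 1/16·4 + 1/4·2 + 1/8·3 + 1/16·4 + 1/8·3 + 1/8·3 = 2.625 bits.

2.625 bits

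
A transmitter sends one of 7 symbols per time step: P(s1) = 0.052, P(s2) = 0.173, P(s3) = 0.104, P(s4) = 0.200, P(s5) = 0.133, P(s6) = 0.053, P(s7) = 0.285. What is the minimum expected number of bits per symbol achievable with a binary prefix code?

Repeatedly combine the two least-probable nodes; the expected code length is the sum of the merged weights.
merge 13/250 + 53/1000 → 21/200
merge 13/125 + 21/200 → 209/1000
merge 133/1000 + 173/1000 → 153/500
merge 1/5 + 209/1000 → 409/1000
merge 57/200 + 153/500 → 591/1000
merge 409/1000 + 591/1000 → 1
L = 21/200 + 209/1000 + 153/500 + 409/1000 + 591/1000 + 1 = 131/50 = 2.62 bits/symbol.

2.62 bits/symbol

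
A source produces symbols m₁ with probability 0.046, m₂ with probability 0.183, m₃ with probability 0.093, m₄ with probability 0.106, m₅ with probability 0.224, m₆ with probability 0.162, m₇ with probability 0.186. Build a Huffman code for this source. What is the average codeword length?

Repeatedly combine the two least-probable nodes; the expected code length is the sum of the merged weights.
merge 23/500 + 93/1000 → 139/1000
merge 53/500 + 139/1000 → 49/200
merge 81/500 + 183/1000 → 69/200
merge 93/500 + 28/125 → 41/100
merge 49/200 + 69/200 → 59/100
merge 41/100 + 59/100 → 1
L = 139/1000 + 49/200 + 69/200 + 41/100 + 59/100 + 1 = 2729/1000 = 2.729 bits/symbol.

2.729 bits/symbol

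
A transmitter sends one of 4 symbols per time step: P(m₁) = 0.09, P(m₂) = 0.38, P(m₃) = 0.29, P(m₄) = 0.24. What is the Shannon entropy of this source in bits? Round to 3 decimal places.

H = −Σ pᵢ log₂ pᵢ.
−0.09·log₂(0.09) = 0.3127
−0.38·log₂(0.38) = 0.5305
−0.29·log₂(0.29) = 0.5179
−0.24·log₂(0.24) = 0.4941
Sum ≈ 1.8551 → 1.855 bits.

1.855 bits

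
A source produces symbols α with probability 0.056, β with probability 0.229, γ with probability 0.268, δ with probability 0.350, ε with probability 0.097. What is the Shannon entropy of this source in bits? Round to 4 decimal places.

H = −Σ pᵢ log₂ pᵢ.
−0.056·log₂(0.056) = 0.2329
−0.229·log₂(0.229) = 0.4870
−0.268·log₂(0.268) = 0.5091
−0.350·log₂(0.350) = 0.5301
−0.097·log₂(0.097) = 0.3265
Sum ≈ 2.0856 → 2.0856 bits.

2.0856 bits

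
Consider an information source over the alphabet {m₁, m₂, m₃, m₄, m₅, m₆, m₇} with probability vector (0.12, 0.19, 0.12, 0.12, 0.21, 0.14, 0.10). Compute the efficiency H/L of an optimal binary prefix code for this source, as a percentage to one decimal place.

Entropy H = −Σ p log₂ p ≈ 2.7586 bits.
Huffman merges: 1/10+3/25→11/50; 3/25+3/25→6/25; 7/50+19/100→33/100; 21/100+11/50→43/100; 6/25+33/100→57/100; 43/100+57/100→1. L = 279/100 ≈ 2.7900.
Efficiency = H/L = 2.7586/2.7900 = 98.9%.

98.9%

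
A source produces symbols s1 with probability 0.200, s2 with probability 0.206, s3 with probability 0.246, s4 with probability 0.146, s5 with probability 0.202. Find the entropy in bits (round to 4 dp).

2.3031 bits

H = −Σ pᵢ log₂ pᵢ.
−0.200·log₂(0.200) = 0.4644
−0.206·log₂(0.206) = 0.4695
−0.246·log₂(0.246) = 0.4977
−0.146·log₂(0.146) = 0.4053
−0.202·log₂(0.202) = 0.4661
Sum ≈ 2.3031 → 2.3031 bits.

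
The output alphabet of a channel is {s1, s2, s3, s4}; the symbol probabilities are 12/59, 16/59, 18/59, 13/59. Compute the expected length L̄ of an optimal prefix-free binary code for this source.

2 bits/symbol

Repeatedly combine the two least-probable nodes; the expected code length is the sum of the merged weights.
merge 12/59 + 13/59 → 25/59
merge 16/59 + 18/59 → 34/59
merge 25/59 + 34/59 → 1
L = 25/59 + 34/59 + 1 = 2 bits/symbol.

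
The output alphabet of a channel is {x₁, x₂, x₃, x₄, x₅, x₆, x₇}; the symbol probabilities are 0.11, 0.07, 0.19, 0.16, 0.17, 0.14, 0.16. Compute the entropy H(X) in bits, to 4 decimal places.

H = −Σ pᵢ log₂ pᵢ.
−0.11·log₂(0.11) = 0.3503
−0.07·log₂(0.07) = 0.2686
−0.19·log₂(0.19) = 0.4552
−0.16·log₂(0.16) = 0.4230
−0.17·log₂(0.17) = 0.4346
−0.14·log₂(0.14) = 0.3971
−0.16·log₂(0.16) = 0.4230
Sum ≈ 2.7518 → 2.7518 bits.

2.7518 bits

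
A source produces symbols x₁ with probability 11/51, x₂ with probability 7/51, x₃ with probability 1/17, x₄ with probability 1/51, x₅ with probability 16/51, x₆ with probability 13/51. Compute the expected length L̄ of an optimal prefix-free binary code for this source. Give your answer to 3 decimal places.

Repeatedly combine the two least-probable nodes; the expected code length is the sum of the merged weights.
merge 1/51 + 1/17 → 4/51
merge 4/51 + 7/51 → 11/51
merge 11/51 + 11/51 → 22/51
merge 13/51 + 16/51 → 29/51
merge 22/51 + 29/51 → 1
L = 4/51 + 11/51 + 22/51 + 29/51 + 1 = 39/17 ≈ 2.294 bits/symbol.

2.294 bits/symbol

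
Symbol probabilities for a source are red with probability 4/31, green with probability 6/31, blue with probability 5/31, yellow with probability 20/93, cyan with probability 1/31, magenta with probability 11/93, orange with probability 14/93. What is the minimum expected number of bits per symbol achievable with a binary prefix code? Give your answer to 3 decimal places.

Repeatedly combine the two least-probable nodes; the expected code length is the sum of the merged weights.
merge 1/31 + 11/93 → 14/93
merge 4/31 + 14/93 → 26/93
merge 14/93 + 5/31 → 29/93
merge 6/31 + 20/93 → 38/93
merge 26/93 + 29/93 → 55/93
merge 38/93 + 55/93 → 1
L = 14/93 + 26/93 + 29/93 + 38/93 + 55/93 + 1 = 85/31 ≈ 2.742 bits/symbol.

2.742 bits/symbol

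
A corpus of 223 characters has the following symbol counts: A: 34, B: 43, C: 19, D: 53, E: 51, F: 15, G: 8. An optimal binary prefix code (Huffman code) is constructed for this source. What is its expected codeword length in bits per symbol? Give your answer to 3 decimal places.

2.632 bits/symbol

Probabilities are the counts divided by 223.
Repeatedly combine the two least-probable nodes; the expected code length is the sum of the merged weights.
merge 8/223 + 15/223 → 23/223
merge 19/223 + 23/223 → 42/223
merge 34/223 + 42/223 → 76/223
merge 43/223 + 51/223 → 94/223
merge 53/223 + 76/223 → 129/223
merge 94/223 + 129/223 → 1
L = 23/223 + 42/223 + 76/223 + 94/223 + 129/223 + 1 = 587/223 ≈ 2.632 bits/symbol.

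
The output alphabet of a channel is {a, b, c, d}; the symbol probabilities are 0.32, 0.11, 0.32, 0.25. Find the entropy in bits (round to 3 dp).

1.902 bits

H = −Σ pᵢ log₂ pᵢ.
−0.32·log₂(0.32) = 0.5260
−0.11·log₂(0.11) = 0.3503
−0.32·log₂(0.32) = 0.5260
−0.25·log₂(0.25) = 0.5000
Sum ≈ 1.9024 → 1.902 bits.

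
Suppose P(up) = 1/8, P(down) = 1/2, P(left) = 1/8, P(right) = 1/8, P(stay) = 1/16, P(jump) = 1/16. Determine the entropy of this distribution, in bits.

2.125 bits

Each probability is a power of 1/2, so log₂(1/p) is an integer.
H = Σ p·log₂(1/p) = 1/8·3 + 1/2·1 + 1/8·3 + 1/8·3 + 1/16·4 + 1/16·4 = 2.125 bits.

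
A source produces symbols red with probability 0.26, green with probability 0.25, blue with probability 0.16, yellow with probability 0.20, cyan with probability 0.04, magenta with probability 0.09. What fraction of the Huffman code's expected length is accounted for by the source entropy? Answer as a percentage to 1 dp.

98.8%

Entropy H = −Σ p log₂ p ≈ 2.3911 bits.
Huffman merges: 1/25+9/100→13/100; 13/100+4/25→29/100; 1/5+1/4→9/20; 13/50+29/100→11/20; 9/20+11/20→1. L = 121/50 ≈ 2.4200.
Efficiency = H/L = 2.3911/2.4200 = 98.8%.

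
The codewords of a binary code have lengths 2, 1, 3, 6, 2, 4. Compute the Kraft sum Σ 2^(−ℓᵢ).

1.203125

With common denominator 2^6 = 64: Σ 2^(−ℓᵢ) = 16/64 + 32/64 + 8/64 + 1/64 + 16/64 + 4/64 = 77/64 = 1.203125.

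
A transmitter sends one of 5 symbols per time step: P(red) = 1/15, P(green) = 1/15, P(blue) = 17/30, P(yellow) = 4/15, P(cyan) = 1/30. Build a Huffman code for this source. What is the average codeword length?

1.7 bits/symbol

Repeatedly combine the two least-probable nodes; the expected code length is the sum of the merged weights.
merge 1/30 + 1/15 → 1/10
merge 1/15 + 1/10 → 1/6
merge 1/6 + 4/15 → 13/30
merge 13/30 + 17/30 → 1
L = 1/10 + 1/6 + 13/30 + 1 = 17/10 = 1.7 bits/symbol.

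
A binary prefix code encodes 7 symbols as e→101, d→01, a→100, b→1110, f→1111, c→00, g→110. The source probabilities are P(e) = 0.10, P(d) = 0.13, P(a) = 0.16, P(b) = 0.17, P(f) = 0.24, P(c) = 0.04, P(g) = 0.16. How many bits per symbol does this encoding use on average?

L̄ = Σ pᵢ·ℓᵢ = 0.10·3 + 0.13·2 + 0.16·3 + 0.17·4 + 0.24·4 + 0.04·2 + 0.16·3 = 3.24 bits/symbol.

3.24 bits/symbol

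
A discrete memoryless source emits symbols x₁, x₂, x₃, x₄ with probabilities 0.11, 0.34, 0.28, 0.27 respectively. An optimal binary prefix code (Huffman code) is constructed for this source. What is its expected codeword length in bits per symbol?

2 bits/symbol

Repeatedly combine the two least-probable nodes; the expected code length is the sum of the merged weights.
merge 11/100 + 27/100 → 19/50
merge 7/25 + 17/50 → 31/50
merge 19/50 + 31/50 → 1
L = 19/50 + 31/50 + 1 = 2 bits/symbol.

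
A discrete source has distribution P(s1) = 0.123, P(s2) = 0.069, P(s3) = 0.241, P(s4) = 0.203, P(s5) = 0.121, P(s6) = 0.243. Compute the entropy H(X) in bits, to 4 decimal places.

H = −Σ pᵢ log₂ pᵢ.
−0.123·log₂(0.123) = 0.3719
−0.069·log₂(0.069) = 0.2662
−0.241·log₂(0.241) = 0.4947
−0.203·log₂(0.203) = 0.4670
−0.121·log₂(0.121) = 0.3687
−0.243·log₂(0.243) = 0.4960
Sum ≈ 2.4644 → 2.4644 bits.

2.4644 bits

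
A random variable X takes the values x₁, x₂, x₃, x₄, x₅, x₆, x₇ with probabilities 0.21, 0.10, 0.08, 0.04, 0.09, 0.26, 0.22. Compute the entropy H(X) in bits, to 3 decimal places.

2.581 bits

H = −Σ pᵢ log₂ pᵢ.
−0.21·log₂(0.21) = 0.4728
−0.10·log₂(0.10) = 0.3322
−0.08·log₂(0.08) = 0.2915
−0.04·log₂(0.04) = 0.1858
−0.09·log₂(0.09) = 0.3127
−0.26·log₂(0.26) = 0.5053
−0.22·log₂(0.22) = 0.4806
Sum ≈ 2.5808 → 2.581 bits.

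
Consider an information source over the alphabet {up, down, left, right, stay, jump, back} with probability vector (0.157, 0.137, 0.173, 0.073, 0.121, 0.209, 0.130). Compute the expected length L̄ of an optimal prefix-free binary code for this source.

2.791 bits/symbol

Repeatedly combine the two least-probable nodes; the expected code length is the sum of the merged weights.
merge 73/1000 + 121/1000 → 97/500
merge 13/100 + 137/1000 → 267/1000
merge 157/1000 + 173/1000 → 33/100
merge 97/500 + 209/1000 → 403/1000
merge 267/1000 + 33/100 → 597/1000
merge 403/1000 + 597/1000 → 1
L = 97/500 + 267/1000 + 33/100 + 403/1000 + 597/1000 + 1 = 2791/1000 = 2.791 bits/symbol.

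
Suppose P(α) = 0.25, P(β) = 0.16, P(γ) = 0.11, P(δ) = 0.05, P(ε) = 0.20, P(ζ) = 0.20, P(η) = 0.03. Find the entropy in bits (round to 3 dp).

H = −Σ pᵢ log₂ pᵢ.
−0.25·log₂(0.25) = 0.5000
−0.16·log₂(0.16) = 0.4230
−0.11·log₂(0.11) = 0.3503
−0.05·log₂(0.05) = 0.2161
−0.20·log₂(0.20) = 0.4644
−0.20·log₂(0.20) = 0.4644
−0.03·log₂(0.03) = 0.1518
Sum ≈ 2.5699 → 2.570 bits.

2.570 bits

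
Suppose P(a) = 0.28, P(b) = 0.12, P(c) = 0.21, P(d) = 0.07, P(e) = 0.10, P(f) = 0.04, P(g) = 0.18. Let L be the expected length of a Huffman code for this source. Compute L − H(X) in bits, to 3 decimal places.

Entropy H = −Σ p log₂ p ≈ 2.5859 bits.
Huffman merges: 1/25+7/100→11/100; 1/10+11/100→21/100; 3/25+9/50→3/10; 21/100+21/100→21/50; 7/25+3/10→29/50; 21/50+29/50→1. L = 131/50 ≈ 2.6200.
L − H = 2.6200 − 2.5859 = 0.034 bits.

0.034 bits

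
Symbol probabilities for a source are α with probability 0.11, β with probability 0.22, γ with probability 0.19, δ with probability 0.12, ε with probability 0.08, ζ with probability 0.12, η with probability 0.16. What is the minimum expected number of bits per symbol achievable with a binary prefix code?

2.78 bits/symbol

Repeatedly combine the two least-probable nodes; the expected code length is the sum of the merged weights.
merge 2/25 + 11/100 → 19/100
merge 3/25 + 3/25 → 6/25
merge 4/25 + 19/100 → 7/20
merge 19/100 + 11/50 → 41/100
merge 6/25 + 7/20 → 59/100
merge 41/100 + 59/100 → 1
L = 19/100 + 6/25 + 7/20 + 41/100 + 59/100 + 1 = 139/50 = 2.78 bits/symbol.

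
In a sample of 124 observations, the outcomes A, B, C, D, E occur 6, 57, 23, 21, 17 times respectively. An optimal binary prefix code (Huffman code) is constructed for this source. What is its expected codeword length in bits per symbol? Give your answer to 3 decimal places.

2.081 bits/symbol

Probabilities are the counts divided by 124.
Repeatedly combine the two least-probable nodes; the expected code length is the sum of the merged weights.
merge 3/62 + 17/124 → 23/124
merge 21/124 + 23/124 → 11/31
merge 23/124 + 11/31 → 67/124
merge 57/124 + 67/124 → 1
L = 23/124 + 11/31 + 67/124 + 1 = 129/62 ≈ 2.081 bits/symbol.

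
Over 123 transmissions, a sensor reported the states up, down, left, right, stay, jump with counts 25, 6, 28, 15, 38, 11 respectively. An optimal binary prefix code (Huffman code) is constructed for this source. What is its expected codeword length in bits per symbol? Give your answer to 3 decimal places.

Probabilities are the counts divided by 123.
Repeatedly combine the two least-probable nodes; the expected code length is the sum of the merged weights.
merge 2/41 + 11/123 → 17/123
merge 5/41 + 17/123 → 32/123
merge 25/123 + 28/123 → 53/123
merge 32/123 + 38/123 → 70/123
merge 53/123 + 70/123 → 1
L = 17/123 + 32/123 + 53/123 + 70/123 + 1 = 295/123 ≈ 2.398 bits/symbol.

2.398 bits/symbol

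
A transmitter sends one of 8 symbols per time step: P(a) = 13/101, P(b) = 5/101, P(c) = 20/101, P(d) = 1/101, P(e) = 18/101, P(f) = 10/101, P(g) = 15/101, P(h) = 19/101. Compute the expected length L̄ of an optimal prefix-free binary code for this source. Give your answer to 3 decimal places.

2.832 bits/symbol

Repeatedly combine the two least-probable nodes; the expected code length is the sum of the merged weights.
merge 1/101 + 5/101 → 6/101
merge 6/101 + 10/101 → 16/101
merge 13/101 + 15/101 → 28/101
merge 16/101 + 18/101 → 34/101
merge 19/101 + 20/101 → 39/101
merge 28/101 + 34/101 → 62/101
merge 39/101 + 62/101 → 1
L = 6/101 + 16/101 + 28/101 + 34/101 + 39/101 + 62/101 + 1 = 286/101 ≈ 2.832 bits/symbol.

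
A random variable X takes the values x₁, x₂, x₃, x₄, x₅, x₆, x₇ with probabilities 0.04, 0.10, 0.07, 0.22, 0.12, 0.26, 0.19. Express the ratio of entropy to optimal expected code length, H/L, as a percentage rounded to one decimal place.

Entropy H = −Σ p log₂ p ≈ 2.5947 bits.
Huffman merges: 1/25+7/100→11/100; 1/10+11/100→21/100; 3/25+19/100→31/100; 21/100+11/50→43/100; 13/50+31/100→57/100; 43/100+57/100→1. L = 263/100 ≈ 2.6300.
Efficiency = H/L = 2.5947/2.6300 = 98.7%.

98.7%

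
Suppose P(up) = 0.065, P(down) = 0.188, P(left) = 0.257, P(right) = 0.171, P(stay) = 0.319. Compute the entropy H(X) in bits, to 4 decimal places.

2.1749 bits

H = −Σ pᵢ log₂ pᵢ.
−0.065·log₂(0.065) = 0.2563
−0.188·log₂(0.188) = 0.4533
−0.257·log₂(0.257) = 0.5038
−0.171·log₂(0.171) = 0.4357
−0.319·log₂(0.319) = 0.5258
Sum ≈ 2.1749 → 2.1749 bits.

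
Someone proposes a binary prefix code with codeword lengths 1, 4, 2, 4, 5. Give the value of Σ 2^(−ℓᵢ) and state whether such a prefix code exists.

0.90625; yes

With common denominator 2^5 = 32: Σ 2^(−ℓᵢ) = 16/32 + 2/32 + 8/32 + 2/32 + 1/32 = 29/32 = 0.90625.
Kraft's inequality requires Σ ≤ 1; here Σ = 0.90625 ≤ 1, so such a prefix code exists.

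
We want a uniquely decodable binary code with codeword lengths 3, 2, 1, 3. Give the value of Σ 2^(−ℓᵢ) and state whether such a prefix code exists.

1; yes

With common denominator 2^3 = 8: Σ 2^(−ℓᵢ) = 1/8 + 2/8 + 4/8 + 1/8 = 8/8 = 1.
Kraft's inequality requires Σ ≤ 1; here Σ = 1 ≤ 1, so such a prefix code exists.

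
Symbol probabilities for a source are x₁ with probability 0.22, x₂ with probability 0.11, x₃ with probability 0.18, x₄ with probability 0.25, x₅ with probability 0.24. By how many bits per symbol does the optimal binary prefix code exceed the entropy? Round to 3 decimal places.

Entropy H = −Σ p log₂ p ≈ 2.2703 bits.
Huffman merges: 11/100+9/50→29/100; 11/50+6/25→23/50; 1/4+29/100→27/50; 23/50+27/50→1. L = 229/100 ≈ 2.2900.
L − H = 2.2900 − 2.2703 = 0.020 bits.

0.020 bits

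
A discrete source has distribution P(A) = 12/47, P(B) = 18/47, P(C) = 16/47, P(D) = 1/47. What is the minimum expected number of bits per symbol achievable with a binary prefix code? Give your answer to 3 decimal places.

1.894 bits/symbol

Repeatedly combine the two least-probable nodes; the expected code length is the sum of the merged weights.
merge 1/47 + 12/47 → 13/47
merge 13/47 + 16/47 → 29/47
merge 18/47 + 29/47 → 1
L = 13/47 + 29/47 + 1 = 89/47 ≈ 1.894 bits/symbol.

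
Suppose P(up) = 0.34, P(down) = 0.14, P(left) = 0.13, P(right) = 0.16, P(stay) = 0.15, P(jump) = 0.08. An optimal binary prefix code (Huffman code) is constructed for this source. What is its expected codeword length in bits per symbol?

Repeatedly combine the two least-probable nodes; the expected code length is the sum of the merged weights.
merge 2/25 + 13/100 → 21/100
merge 7/50 + 3/20 → 29/100
merge 4/25 + 21/100 → 37/100
merge 29/100 + 17/50 → 63/100
merge 37/100 + 63/100 → 1
L = 21/100 + 29/100 + 37/100 + 63/100 + 1 = 5/2 = 2.5 bits/symbol.

2.5 bits/symbol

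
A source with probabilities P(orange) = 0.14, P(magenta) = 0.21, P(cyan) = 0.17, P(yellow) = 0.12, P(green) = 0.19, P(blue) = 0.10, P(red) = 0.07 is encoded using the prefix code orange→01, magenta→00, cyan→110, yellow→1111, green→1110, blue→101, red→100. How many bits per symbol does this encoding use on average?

L̄ = Σ pᵢ·ℓᵢ = 0.14·2 + 0.21·2 + 0.17·3 + 0.12·4 + 0.19·4 + 0.10·3 + 0.07·3 = 2.96 bits/symbol.

2.96 bits/symbol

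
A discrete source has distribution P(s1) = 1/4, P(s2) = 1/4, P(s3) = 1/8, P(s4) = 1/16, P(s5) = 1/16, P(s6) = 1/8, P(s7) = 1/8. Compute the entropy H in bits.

2.625 bits

Each probability is a power of 1/2, so log₂(1/p) is an integer.
H = Σ p·log₂(1/p) = 1/4·2 + 1/4·2 + 1/8·3 + 1/16·4 + 1/16·4 + 1/8·3 + 1/8·3 = 2.625 bits.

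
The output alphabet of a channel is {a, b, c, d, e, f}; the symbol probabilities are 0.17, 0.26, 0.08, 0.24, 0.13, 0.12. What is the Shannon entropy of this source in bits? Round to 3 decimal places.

2.475 bits

H = −Σ pᵢ log₂ pᵢ.
−0.17·log₂(0.17) = 0.4346
−0.26·log₂(0.26) = 0.5053
−0.08·log₂(0.08) = 0.2915
−0.24·log₂(0.24) = 0.4941
−0.13·log₂(0.13) = 0.3826
−0.12·log₂(0.12) = 0.3671
Sum ≈ 2.4752 → 2.475 bits.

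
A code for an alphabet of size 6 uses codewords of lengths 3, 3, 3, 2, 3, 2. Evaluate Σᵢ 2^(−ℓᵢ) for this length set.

With common denominator 2^3 = 8: Σ 2^(−ℓᵢ) = 1/8 + 1/8 + 1/8 + 2/8 + 1/8 + 2/8 = 8/8 = 1.

1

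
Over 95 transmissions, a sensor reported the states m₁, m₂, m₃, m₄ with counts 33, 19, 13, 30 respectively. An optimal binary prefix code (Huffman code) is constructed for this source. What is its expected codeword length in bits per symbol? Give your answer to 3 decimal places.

Probabilities are the counts divided by 95.
Repeatedly combine the two least-probable nodes; the expected code length is the sum of the merged weights.
merge 13/95 + 1/5 → 32/95
merge 6/19 + 32/95 → 62/95
merge 33/95 + 62/95 → 1
L = 32/95 + 62/95 + 1 = 189/95 ≈ 1.989 bits/symbol.

1.989 bits/symbol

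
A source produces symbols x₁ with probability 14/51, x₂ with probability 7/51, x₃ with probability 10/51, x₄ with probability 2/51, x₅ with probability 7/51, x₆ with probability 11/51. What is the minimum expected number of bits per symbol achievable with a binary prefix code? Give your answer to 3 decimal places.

2.490 bits/symbol

Repeatedly combine the two least-probable nodes; the expected code length is the sum of the merged weights.
merge 2/51 + 7/51 → 3/17
merge 7/51 + 3/17 → 16/51
merge 10/51 + 11/51 → 7/17
merge 14/51 + 16/51 → 10/17
merge 7/17 + 10/17 → 1
L = 3/17 + 16/51 + 7/17 + 10/17 + 1 = 127/51 ≈ 2.490 bits/symbol.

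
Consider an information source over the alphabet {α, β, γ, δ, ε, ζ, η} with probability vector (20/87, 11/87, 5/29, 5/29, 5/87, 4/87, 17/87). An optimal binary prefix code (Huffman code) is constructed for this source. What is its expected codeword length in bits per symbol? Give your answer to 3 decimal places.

Repeatedly combine the two least-probable nodes; the expected code length is the sum of the merged weights.
merge 4/87 + 5/87 → 3/29
merge 3/29 + 11/87 → 20/87
merge 5/29 + 5/29 → 10/29
merge 17/87 + 20/87 → 37/87
merge 20/87 + 10/29 → 50/87
merge 37/87 + 50/87 → 1
L = 3/29 + 20/87 + 10/29 + 37/87 + 50/87 + 1 = 233/87 ≈ 2.678 bits/symbol.

2.678 bits/symbol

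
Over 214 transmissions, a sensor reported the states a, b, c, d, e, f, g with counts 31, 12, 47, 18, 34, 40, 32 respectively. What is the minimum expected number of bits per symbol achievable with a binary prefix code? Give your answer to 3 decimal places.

Probabilities are the counts divided by 214.
Repeatedly combine the two least-probable nodes; the expected code length is the sum of the merged weights.
merge 6/107 + 9/107 → 15/107
merge 15/107 + 31/214 → 61/214
merge 16/107 + 17/107 → 33/107
merge 20/107 + 47/214 → 87/214
merge 61/214 + 33/107 → 127/214
merge 87/214 + 127/214 → 1
L = 15/107 + 61/214 + 33/107 + 87/214 + 127/214 + 1 = 585/214 ≈ 2.734 bits/symbol.

2.734 bits/symbol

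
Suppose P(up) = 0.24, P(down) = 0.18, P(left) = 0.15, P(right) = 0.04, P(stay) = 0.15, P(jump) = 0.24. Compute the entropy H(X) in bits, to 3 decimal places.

H = −Σ pᵢ log₂ pᵢ.
−0.24·log₂(0.24) = 0.4941
−0.18·log₂(0.18) = 0.4453
−0.15·log₂(0.15) = 0.4105
−0.04·log₂(0.04) = 0.1858
−0.15·log₂(0.15) = 0.4105
−0.24·log₂(0.24) = 0.4941
Sum ≈ 2.4404 → 2.440 bits.

2.440 bits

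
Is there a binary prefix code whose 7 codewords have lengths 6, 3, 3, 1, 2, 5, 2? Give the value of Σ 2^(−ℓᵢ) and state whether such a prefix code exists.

1.296875; no

With common denominator 2^6 = 64: Σ 2^(−ℓᵢ) = 1/64 + 8/64 + 8/64 + 32/64 + 16/64 + 2/64 + 16/64 = 83/64 = 1.296875.
Kraft's inequality requires Σ ≤ 1; here Σ = 1.296875 > 1, so no such prefix code exists.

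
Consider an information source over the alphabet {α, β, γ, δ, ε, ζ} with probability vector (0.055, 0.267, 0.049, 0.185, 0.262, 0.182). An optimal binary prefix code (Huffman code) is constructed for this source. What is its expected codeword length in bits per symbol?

2.39 bits/symbol

Repeatedly combine the two least-probable nodes; the expected code length is the sum of the merged weights.
merge 49/1000 + 11/200 → 13/125
merge 13/125 + 91/500 → 143/500
merge 37/200 + 131/500 → 447/1000
merge 267/1000 + 143/500 → 553/1000
merge 447/1000 + 553/1000 → 1
L = 13/125 + 143/500 + 447/1000 + 553/1000 + 1 = 239/100 = 2.39 bits/symbol.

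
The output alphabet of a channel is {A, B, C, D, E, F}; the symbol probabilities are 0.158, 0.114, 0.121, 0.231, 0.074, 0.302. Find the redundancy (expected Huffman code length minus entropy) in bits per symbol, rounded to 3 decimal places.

0.033 bits

Entropy H = −Σ p log₂ p ≈ 2.4344 bits.
Huffman merges: 37/500+57/500→47/250; 121/1000+79/500→279/1000; 47/250+231/1000→419/1000; 279/1000+151/500→581/1000; 419/1000+581/1000→1. L = 2467/1000 ≈ 2.4670.
L − H = 2.4670 − 2.4344 = 0.033 bits.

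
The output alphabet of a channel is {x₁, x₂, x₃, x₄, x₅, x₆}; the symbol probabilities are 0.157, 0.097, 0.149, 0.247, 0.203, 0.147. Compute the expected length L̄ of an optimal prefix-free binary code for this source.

2.55 bits/symbol

Repeatedly combine the two least-probable nodes; the expected code length is the sum of the merged weights.
merge 97/1000 + 147/1000 → 61/250
merge 149/1000 + 157/1000 → 153/500
merge 203/1000 + 61/250 → 447/1000
merge 247/1000 + 153/500 → 553/1000
merge 447/1000 + 553/1000 → 1
L = 61/250 + 153/500 + 447/1000 + 553/1000 + 1 = 51/20 = 2.55 bits/symbol.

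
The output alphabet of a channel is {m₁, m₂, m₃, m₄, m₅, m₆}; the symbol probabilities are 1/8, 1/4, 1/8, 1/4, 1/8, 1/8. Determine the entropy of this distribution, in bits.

2.5 bits

Each probability is a power of 1/2, so log₂(1/p) is an integer.
H = Σ p·log₂(1/p) = 1/8·3 + 1/4·2 + 1/8·3 + 1/4·2 + 1/8·3 + 1/8·3 = 2.5 bits.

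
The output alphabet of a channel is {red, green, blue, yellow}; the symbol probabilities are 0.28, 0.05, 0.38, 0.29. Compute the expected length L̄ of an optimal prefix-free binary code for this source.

1.95 bits/symbol

Repeatedly combine the two least-probable nodes; the expected code length is the sum of the merged weights.
merge 1/20 + 7/25 → 33/100
merge 29/100 + 33/100 → 31/50
merge 19/50 + 31/50 → 1
L = 33/100 + 31/50 + 1 = 39/20 = 1.95 bits/symbol.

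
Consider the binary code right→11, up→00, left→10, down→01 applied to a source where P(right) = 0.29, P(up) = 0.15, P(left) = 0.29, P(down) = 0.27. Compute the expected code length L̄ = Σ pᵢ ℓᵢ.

L̄ = Σ pᵢ·ℓᵢ = 0.29·2 + 0.15·2 + 0.29·2 + 0.27·2 = 2 bits/symbol.

2 bits/symbol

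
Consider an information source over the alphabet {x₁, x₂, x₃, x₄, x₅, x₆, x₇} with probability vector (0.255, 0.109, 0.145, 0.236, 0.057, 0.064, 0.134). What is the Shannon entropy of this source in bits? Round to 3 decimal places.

2.625 bits

H = −Σ pᵢ log₂ pᵢ.
−0.255·log₂(0.255) = 0.5027
−0.109·log₂(0.109) = 0.3485
−0.145·log₂(0.145) = 0.4040
−0.236·log₂(0.236) = 0.4916
−0.057·log₂(0.057) = 0.2356
−0.064·log₂(0.064) = 0.2538
−0.134·log₂(0.134) = 0.3886
Sum ≈ 2.6248 → 2.625 bits.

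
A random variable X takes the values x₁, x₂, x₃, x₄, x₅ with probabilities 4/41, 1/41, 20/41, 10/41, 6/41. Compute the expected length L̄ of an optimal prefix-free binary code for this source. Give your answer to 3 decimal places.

Repeatedly combine the two least-probable nodes; the expected code length is the sum of the merged weights.
merge 1/41 + 4/41 → 5/41
merge 5/41 + 6/41 → 11/41
merge 10/41 + 11/41 → 21/41
merge 20/41 + 21/41 → 1
L = 5/41 + 11/41 + 21/41 + 1 = 78/41 ≈ 1.902 bits/symbol.

1.902 bits/symbol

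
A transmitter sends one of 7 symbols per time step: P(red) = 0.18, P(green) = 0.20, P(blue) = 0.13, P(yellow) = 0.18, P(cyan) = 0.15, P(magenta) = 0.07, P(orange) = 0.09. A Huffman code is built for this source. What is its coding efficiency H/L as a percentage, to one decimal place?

98.2%

Entropy H = −Σ p log₂ p ≈ 2.7294 bits.
Huffman merges: 7/100+9/100→4/25; 13/100+3/20→7/25; 4/25+9/50→17/50; 9/50+1/5→19/50; 7/25+17/50→31/50; 19/50+31/50→1. L = 139/50 ≈ 2.7800.
Efficiency = H/L = 2.7294/2.7800 = 98.2%.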